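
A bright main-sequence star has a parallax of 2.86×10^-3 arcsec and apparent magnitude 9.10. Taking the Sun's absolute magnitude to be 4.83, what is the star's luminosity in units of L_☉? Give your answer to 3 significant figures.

L/L_☉ ≈ 23.9

d = 1/p = 1/2.86×10^-3″ = 349.7 pc
M = m − 5 log₁₀ d + 5 = 9.10 − 5·2.5436 + 5 = 1.382
M − M_☉ = 1.382 − 4.83 = -3.448
L/L_☉ = 10^(−0.4 × -3.448) = 23.95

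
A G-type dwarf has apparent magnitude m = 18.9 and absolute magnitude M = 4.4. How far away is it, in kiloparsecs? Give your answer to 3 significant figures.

d ≈ 7.94 kpc

μ = m − M = 14.500
m − M = 5 log₁₀ d − 5
log₁₀ d = (m − M)/5 + 1 = 3.9000
d = 10^3.9000 = 7943 pc
= 7.943 kpc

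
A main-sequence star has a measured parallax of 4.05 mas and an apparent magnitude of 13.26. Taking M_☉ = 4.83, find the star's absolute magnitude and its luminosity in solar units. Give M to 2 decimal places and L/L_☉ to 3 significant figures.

M ≈ 6.30; L/L_☉ ≈ 0.259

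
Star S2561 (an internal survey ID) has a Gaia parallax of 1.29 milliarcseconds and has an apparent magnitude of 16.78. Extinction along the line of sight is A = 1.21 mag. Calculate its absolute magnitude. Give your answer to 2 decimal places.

M ≈ 6.12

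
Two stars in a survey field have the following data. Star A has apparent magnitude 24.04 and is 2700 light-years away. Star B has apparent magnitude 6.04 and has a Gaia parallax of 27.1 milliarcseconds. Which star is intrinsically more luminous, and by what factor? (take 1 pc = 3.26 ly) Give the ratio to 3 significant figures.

Star B is more luminous, by a factor of 31500.

Star A: d = 2700 ly / 3.26 = 828.2 pc
Star A: M = m − 5 log₁₀ d + 5 = 24.04 − 5·2.9181 + 5 = 14.449
Star B: p = 27.1 mas = 0.0271″ → d = 1/p = 36.90 pc
Star B: M = m − 5 log₁₀ d + 5 = 6.04 − 5·1.5670 + 5 = 3.205
ΔM = M_A − M_B = 14.449 − (3.205) = 11.244; smaller M is more luminous → Star B.
L ratio = 10^(0.4 |ΔM|) = 10^4.498 = 31460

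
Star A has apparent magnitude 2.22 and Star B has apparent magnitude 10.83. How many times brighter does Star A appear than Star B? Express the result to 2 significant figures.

2800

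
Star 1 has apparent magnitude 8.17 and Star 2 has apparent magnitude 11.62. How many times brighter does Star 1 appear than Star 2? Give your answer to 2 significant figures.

Magnitude difference = -3.45
Flux ratio = 10^(−0.4 Δm) = 10^(−0.4 × -3.45) = 10^1.380 = 23.99

24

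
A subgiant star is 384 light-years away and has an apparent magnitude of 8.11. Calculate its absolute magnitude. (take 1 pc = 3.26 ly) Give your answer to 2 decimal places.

M ≈ 2.75

d = 384 ly / 3.26 = 117.8 pc
5 log₁₀(d/10 pc) = 5 log₁₀(117.8) − 5 = 5.356
M = m − 5 log₁₀(d/10) = 8.11 − 5.356 = 2.754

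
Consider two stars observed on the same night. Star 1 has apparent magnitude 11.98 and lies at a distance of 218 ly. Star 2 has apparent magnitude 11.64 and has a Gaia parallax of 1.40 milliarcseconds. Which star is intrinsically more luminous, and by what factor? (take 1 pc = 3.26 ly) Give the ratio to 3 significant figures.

Star 2 is more luminous, by a factor of 156.

Star 1: d = 218 ly / 3.26 = 66.87 pc
Star 1: M = m − 5 log₁₀ d + 5 = 11.98 − 5·1.8252 + 5 = 7.854
Star 2: p = 1.40 mas = 1.40×10^-3″ → d = 1/p = 714.3 pc
Star 2: M = m − 5 log₁₀ d + 5 = 11.64 − 5·2.8539 + 5 = 2.371
ΔM = M_1 − M_2 = 7.854 − (2.371) = 5.483; smaller M is more luminous → Star 2.
L ratio = 10^(0.4 |ΔM|) = 10^2.193 = 156.1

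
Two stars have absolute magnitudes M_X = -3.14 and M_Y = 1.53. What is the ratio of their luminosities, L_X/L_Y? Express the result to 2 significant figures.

L_X/L_Y ≈ 74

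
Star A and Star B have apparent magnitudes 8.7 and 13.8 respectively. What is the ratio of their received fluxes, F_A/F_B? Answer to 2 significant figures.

Magnitude difference = -5.1
Flux ratio = 10^(−0.4 Δm) = 10^(−0.4 × -5.1) = 10^2.040 = 109.6

F_A/F_B ≈ 110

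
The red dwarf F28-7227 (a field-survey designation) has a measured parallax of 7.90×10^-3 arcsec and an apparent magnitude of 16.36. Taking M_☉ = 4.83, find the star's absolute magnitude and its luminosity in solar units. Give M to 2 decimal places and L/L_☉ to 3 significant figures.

M ≈ 10.85; L/L_☉ ≈ 3.92×10^-3

d = 1/p = 1/7.90×10^-3″ = 126.6 pc
M = m − 5 log₁₀ d + 5 = 16.36 − 5·2.1024 + 5 = 10.848
M − M_☉ = 10.848 − 4.83 = 6.018
L/L_☉ = 10^(−0.4 × 6.018) = 3.915×10^-3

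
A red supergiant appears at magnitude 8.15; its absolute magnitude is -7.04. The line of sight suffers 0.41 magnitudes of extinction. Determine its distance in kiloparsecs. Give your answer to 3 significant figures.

d ≈ 9.04 kpc

m − M = 5 log₁₀(d/10 pc) + A  ⇒  8.15 − (-7.04) − 0.41 = 5 log₁₀(d/10)
14.780 = 5 log₁₀(d/10)
log₁₀ d = (m − M − A)/5 + 1 = 3.9560
d = 10^3.9560 = 9036 pc
= 9.036 kpc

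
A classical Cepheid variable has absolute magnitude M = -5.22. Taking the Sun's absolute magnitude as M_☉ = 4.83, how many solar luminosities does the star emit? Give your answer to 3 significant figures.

L/L_☉ ≈ 10500

M − M_☉ = -5.22 − 4.83 = -10.050
L/L_☉ = 10^(−0.4 (M − M_☉)) = 10^4.020 = 10470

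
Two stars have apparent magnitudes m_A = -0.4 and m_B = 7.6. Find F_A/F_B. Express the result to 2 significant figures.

Magnitude difference = -8.0
Flux ratio = 10^(−0.4 Δm) = 10^(−0.4 × -8.0) = 10^3.200 = 1585

F_A/F_B ≈ 1600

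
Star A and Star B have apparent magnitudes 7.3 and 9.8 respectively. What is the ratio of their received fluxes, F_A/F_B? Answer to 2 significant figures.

F_A/F_B ≈ 10

Δm = 7.3 − (9.8) = -2.5
Flux ratio = 10^(−0.4 Δm) = 10^(−0.4 × -2.5) = 10^1.000 = 10.00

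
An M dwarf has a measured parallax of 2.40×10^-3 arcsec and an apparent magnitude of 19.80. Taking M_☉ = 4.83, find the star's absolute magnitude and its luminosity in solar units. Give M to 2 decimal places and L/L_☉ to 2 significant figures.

d = 1/p = 1/2.40×10^-3″ = 416.7 pc
M = m − 5 log₁₀ d + 5 = 19.80 − 5·2.6198 + 5 = 11.701
M − M_☉ = 11.701 − 4.83 = 6.871
L/L_☉ = 10^(−0.4 × 6.871) = 1.785×10^-3

M ≈ 11.70; L/L_☉ ≈ 1.8×10^-3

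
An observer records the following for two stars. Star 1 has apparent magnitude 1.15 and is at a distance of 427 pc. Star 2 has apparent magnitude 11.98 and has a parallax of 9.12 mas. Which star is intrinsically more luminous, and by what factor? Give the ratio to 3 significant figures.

Star 1: M = m − 5 log₁₀ d + 5 = 1.15 − 5·2.6304 + 5 = -7.002
Star 2: p = 9.12 mas = 9.12×10^-3″ → d = 1/p = 109.6 pc
Star 2: M = m − 5 log₁₀ d + 5 = 11.98 − 5·2.0400 + 5 = 6.780
ΔM = M_1 − M_2 = -7.002 − (6.780) = -13.782; smaller M is more luminous → Star 1.
L ratio = 10^(0.4 |ΔM|) = 10^5.513 = 325700

Star 1 is more luminous, by a factor of 326000.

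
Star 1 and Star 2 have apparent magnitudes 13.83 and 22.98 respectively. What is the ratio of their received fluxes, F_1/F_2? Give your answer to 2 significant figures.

F_1/F_2 ≈ 4600

Magnitude difference = -9.15
Flux ratio = 10^(−0.4 Δm) = 10^(−0.4 × -9.15) = 10^3.660 = 4571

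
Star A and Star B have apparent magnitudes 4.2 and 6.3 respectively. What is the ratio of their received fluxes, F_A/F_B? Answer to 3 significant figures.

F_A/F_B ≈ 6.92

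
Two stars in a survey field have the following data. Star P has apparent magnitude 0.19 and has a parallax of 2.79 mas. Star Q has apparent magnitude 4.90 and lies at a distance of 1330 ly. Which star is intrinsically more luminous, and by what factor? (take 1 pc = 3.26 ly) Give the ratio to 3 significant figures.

Star P is more luminous, by a factor of 59.1.

Star P: p = 2.79 mas = 2.79×10^-3″ → d = 1/p = 358.4 pc
Star P: M = m − 5 log₁₀ d + 5 = 0.19 − 5·2.5544 + 5 = -7.582
Star Q: d = 1330 ly / 3.26 = 408.0 pc
Star Q: M = m − 5 log₁₀ d + 5 = 4.90 − 5·2.6106 + 5 = -3.153
ΔM = M_P − M_Q = -7.582 − (-3.153) = -4.429; smaller M is more luminous → Star P.
L ratio = 10^(0.4 |ΔM|) = 10^1.772 = 59.09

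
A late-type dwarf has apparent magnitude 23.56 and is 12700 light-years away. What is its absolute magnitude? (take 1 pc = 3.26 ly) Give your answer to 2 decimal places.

M ≈ 10.61

d = 12700 ly / 3.26 = 3896 pc
5 log₁₀(d/10 pc) = 5 log₁₀(3896) − 5 = 12.953
M = m − 5 log₁₀(d/10) = 23.56 − 12.953 = 10.607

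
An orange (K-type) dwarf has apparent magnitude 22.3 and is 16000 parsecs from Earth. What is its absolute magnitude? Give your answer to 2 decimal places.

M ≈ 6.28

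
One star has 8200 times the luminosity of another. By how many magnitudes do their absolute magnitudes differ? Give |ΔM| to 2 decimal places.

Pogson: ΔM = −2.5 log₁₀(ratio) = −2.5 log₁₀(8200) = −2.5 × 3.9138 = -9.785

|ΔM| ≈ 9.78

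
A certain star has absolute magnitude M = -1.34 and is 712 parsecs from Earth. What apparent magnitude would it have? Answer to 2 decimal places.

m = M + 5 log₁₀ d − 5 = -1.34 + 5·2.8525 − 5 = 7.922

m ≈ 7.92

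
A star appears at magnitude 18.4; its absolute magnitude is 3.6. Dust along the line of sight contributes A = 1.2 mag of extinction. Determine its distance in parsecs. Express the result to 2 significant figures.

m − M = 5 log₁₀(d/10 pc) + A  ⇒  18.4 − (3.6) − 1.2 = 5 log₁₀(d/10)
13.600 = 5 log₁₀(d/10)
log₁₀ d = (m − M − A)/5 + 1 = 3.7200
d = 10^3.7200 = 5248 pc

d ≈ 5200 pc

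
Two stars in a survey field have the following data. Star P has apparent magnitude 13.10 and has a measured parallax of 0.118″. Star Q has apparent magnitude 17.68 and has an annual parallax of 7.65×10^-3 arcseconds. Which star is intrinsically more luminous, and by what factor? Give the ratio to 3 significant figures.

Star Q is more luminous, by a factor of 3.50.

Star P: d = 1/p = 1/0.118″ = 8.475 pc
Star P: M = m − 5 log₁₀ d + 5 = 13.10 − 5·0.9281 + 5 = 13.459
Star Q: d = 1/p = 1/7.65×10^-3″ = 130.7 pc
Star Q: M = m − 5 log₁₀ d + 5 = 17.68 − 5·2.1163 + 5 = 12.098
ΔM = M_P − M_Q = 13.459 − (12.098) = 1.361; smaller M is more luminous → Star Q.
L ratio = 10^(0.4 |ΔM|) = 10^0.544 = 3.503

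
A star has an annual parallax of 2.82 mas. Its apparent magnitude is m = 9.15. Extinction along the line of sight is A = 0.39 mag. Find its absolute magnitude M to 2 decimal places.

M ≈ 1.01

p = 2.82 mas = 2.82×10^-3″ → d = 1/p = 354.6 pc
5 log₁₀(d/10 pc) = 5 log₁₀(354.6) − 5 = 7.749
M = m − 5 log₁₀(d/10) − A = 9.15 − 7.749 − 0.39 = 1.011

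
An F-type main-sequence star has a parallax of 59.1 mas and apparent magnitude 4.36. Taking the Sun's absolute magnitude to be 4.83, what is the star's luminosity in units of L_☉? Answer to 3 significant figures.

L/L_☉ ≈ 4.41

d = 1/p = 1000/59.1 mas = 16.92 pc
M = m − 5 log₁₀ d + 5 = 4.36 − 5·1.2284 + 5 = 3.218
M − M_☉ = 3.218 − 4.83 = -1.612
L/L_☉ = 10^(−0.4 × -1.612) = 4.414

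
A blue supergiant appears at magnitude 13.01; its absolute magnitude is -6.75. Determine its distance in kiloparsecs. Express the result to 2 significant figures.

d ≈ 90 kpc

μ = m − M = 19.760
m − M = 5 log₁₀ d − 5
log₁₀ d = (m − M)/5 + 1 = 4.9520
d = 10^4.9520 = 89540 pc
= 89.54 kpc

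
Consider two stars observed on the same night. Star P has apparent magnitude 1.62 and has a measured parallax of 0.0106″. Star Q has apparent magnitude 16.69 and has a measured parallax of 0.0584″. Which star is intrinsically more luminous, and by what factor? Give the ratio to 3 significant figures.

Star P: d = 1/p = 1/0.0106″ = 94.34 pc
Star P: M = m − 5 log₁₀ d + 5 = 1.62 − 5·1.9747 + 5 = -3.253
Star Q: d = 1/p = 1/0.0584″ = 17.12 pc
Star Q: M = m − 5 log₁₀ d + 5 = 16.69 − 5·1.2336 + 5 = 15.522
ΔM = M_P − M_Q = -3.253 − (15.522) = -18.776; smaller M is more luminous → Star P.
L ratio = 10^(0.4 |ΔM|) = 10^7.510 = 3.238×10^7

Star P is more luminous, by a factor of 3.24×10^7.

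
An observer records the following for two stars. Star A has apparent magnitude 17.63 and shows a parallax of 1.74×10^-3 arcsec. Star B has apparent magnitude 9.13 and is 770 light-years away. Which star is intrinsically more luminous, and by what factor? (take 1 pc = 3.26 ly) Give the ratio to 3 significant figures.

Star B is more luminous, by a factor of 424.

Star A: d = 1/p = 1/1.74×10^-3″ = 574.7 pc
Star A: M = m − 5 log₁₀ d + 5 = 17.63 − 5·2.7595 + 5 = 8.833
Star B: d = 770 ly / 3.26 = 236.2 pc
Star B: M = m − 5 log₁₀ d + 5 = 9.13 − 5·2.3733 + 5 = 2.264
ΔM = M_A − M_B = 8.833 − (2.264) = 6.569; smaller M is more luminous → Star B.
L ratio = 10^(0.4 |ΔM|) = 10^2.628 = 424.3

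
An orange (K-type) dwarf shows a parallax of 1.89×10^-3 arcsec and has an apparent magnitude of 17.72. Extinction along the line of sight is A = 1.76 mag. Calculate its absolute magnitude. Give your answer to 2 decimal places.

d = 1/p = 1/1.89×10^-3″ = 529.1 pc
5 log₁₀(d/10 pc) = 5 log₁₀(529.1) − 5 = 8.618
M = m − 5 log₁₀(d/10) − A = 17.72 − 8.618 − 1.76 = 7.342

M ≈ 7.34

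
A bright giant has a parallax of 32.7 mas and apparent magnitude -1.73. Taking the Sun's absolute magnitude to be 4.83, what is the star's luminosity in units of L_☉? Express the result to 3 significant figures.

d = 1/p = 1000/32.7 mas = 30.58 pc
M = m − 5 log₁₀ d + 5 = -1.73 − 5·1.4855 + 5 = -4.157
M − M_☉ = -4.157 − 4.83 = -8.987
L/L_☉ = 10^(−0.4 × -8.987) = 3935

L/L_☉ ≈ 3930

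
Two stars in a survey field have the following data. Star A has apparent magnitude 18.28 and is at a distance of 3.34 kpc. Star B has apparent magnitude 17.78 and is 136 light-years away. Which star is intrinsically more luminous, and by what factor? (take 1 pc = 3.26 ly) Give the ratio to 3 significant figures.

Star A is more luminous, by a factor of 4040.

Star A: d = 3.34 kpc = 3340 pc
Star A: M = m − 5 log₁₀ d + 5 = 18.28 − 5·3.5237 + 5 = 5.661
Star B: d = 136 ly / 3.26 = 41.72 pc
Star B: M = m − 5 log₁₀ d + 5 = 17.78 − 5·1.6203 + 5 = 14.678
ΔM = M_A − M_B = 5.661 − (14.678) = -9.017; smaller M is more luminous → Star A.
L ratio = 10^(0.4 |ΔM|) = 10^3.607 = 4044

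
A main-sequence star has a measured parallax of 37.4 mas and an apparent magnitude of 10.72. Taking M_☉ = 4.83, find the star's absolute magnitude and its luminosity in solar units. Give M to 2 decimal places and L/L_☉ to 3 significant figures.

M ≈ 8.58; L/L_☉ ≈ 0.0315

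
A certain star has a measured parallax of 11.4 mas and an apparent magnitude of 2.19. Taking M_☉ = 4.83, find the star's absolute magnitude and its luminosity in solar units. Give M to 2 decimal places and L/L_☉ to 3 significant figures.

M ≈ -2.53; L/L_☉ ≈ 875

d = 1/p = 1000/11.4 mas = 87.72 pc
M = m − 5 log₁₀ d + 5 = 2.19 − 5·1.9431 + 5 = -2.525
M − M_☉ = -2.525 − 4.83 = -7.355
L/L_☉ = 10^(−0.4 × -7.355) = 875.4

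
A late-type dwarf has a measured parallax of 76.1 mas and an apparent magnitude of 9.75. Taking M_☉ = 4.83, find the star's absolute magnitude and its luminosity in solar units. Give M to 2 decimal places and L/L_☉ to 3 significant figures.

d = 1/p = 1000/76.1 mas = 13.14 pc
M = m − 5 log₁₀ d + 5 = 9.75 − 5·1.1186 + 5 = 9.157
M − M_☉ = 9.157 − 4.83 = 4.327
L/L_☉ = 10^(−0.4 × 4.327) = 0.01859

M ≈ 9.16; L/L_☉ ≈ 0.0186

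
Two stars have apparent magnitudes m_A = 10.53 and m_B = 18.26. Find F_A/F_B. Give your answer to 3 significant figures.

F_A/F_B ≈ 1240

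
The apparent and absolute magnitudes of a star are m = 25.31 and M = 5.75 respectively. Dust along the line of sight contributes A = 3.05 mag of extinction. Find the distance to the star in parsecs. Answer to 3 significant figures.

d ≈ 20000 pc

m − M = 5 log₁₀(d/10 pc) + A  ⇒  25.31 − (5.75) − 3.05 = 5 log₁₀(d/10)
16.510 = 5 log₁₀(d/10)
log₁₀ d = (m − M − A)/5 + 1 = 4.3020
d = 10^4.3020 = 20040 pc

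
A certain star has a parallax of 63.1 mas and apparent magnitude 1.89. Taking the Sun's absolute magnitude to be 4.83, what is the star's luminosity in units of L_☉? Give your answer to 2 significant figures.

d = 1/p = 1000/63.1 mas = 15.85 pc
M = m − 5 log₁₀ d + 5 = 1.89 − 5·1.2000 + 5 = 0.890
M − M_☉ = 0.890 − 4.83 = -3.940
L/L_☉ = 10^(−0.4 × -3.940) = 37.67

L/L_☉ ≈ 38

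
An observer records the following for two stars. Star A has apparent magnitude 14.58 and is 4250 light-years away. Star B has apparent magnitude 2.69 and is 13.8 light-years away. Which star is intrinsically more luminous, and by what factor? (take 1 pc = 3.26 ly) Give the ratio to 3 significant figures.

Star A: d = 4250 ly / 3.26 = 1304 pc
Star A: M = m − 5 log₁₀ d + 5 = 14.58 − 5·3.1152 + 5 = 4.004
Star B: d = 13.8 ly / 3.26 = 4.233 pc
Star B: M = m − 5 log₁₀ d + 5 = 2.69 − 5·0.6267 + 5 = 4.557
ΔM = M_A − M_B = 4.004 − (4.557) = -0.553; smaller M is more luminous → Star A.
L ratio = 10^(0.4 |ΔM|) = 10^0.221 = 1.663

Star A is more luminous, by a factor of 1.66.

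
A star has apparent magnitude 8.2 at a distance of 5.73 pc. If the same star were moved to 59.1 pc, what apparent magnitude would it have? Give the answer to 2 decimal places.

Flux ∝ 1/d², so Δm = 5 log₁₀(d₂/d₁) = 5 log₁₀(59.1/5.73) = 5.067
m₂ = m₁ + Δm = 8.2 + (5.067) = 13.267

m ≈ 13.27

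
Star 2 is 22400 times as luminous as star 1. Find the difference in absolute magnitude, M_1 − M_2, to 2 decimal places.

Pogson: ΔM = −2.5 log₁₀(ratio) = −2.5 log₁₀(22400) = −2.5 × 4.3502 = -10.876
Star 2 is brighter so has the smaller magnitude: M_1 − M_2 is positive.

M_1 − M_2 ≈ 10.88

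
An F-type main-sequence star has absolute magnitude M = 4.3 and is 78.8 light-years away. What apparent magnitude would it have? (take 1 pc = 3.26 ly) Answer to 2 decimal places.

d = 78.8 ly / 3.26 = 24.17 pc
m = M + 5 log₁₀ d − 5 = 4.3 + 5·1.3833 − 5 = 6.217

m ≈ 6.22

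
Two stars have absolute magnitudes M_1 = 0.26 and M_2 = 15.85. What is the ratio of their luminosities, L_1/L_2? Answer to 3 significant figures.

ΔM = M_1 − M_2 = -15.59
L_1/L_2 = 10^(−0.4 ΔM) = 10^6.236 = 1.722×10^6

L_1/L_2 ≈ 1.72×10^6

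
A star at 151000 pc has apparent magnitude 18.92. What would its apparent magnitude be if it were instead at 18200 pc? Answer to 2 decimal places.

Flux ∝ 1/d², so Δm = 5 log₁₀(d₂/d₁) = 5 log₁₀(18200/151000) = -4.595
m₂ = m₁ + Δm = 18.92 + (-4.595) = 14.325

m ≈ 14.33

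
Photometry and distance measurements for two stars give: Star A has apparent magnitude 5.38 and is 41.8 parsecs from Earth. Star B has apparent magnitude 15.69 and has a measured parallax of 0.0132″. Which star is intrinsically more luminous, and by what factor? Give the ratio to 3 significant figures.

Star A is more luminous, by a factor of 4050.

Star A: M = m − 5 log₁₀ d + 5 = 5.38 − 5·1.6212 + 5 = 2.274
Star B: d = 1/p = 1/0.0132″ = 75.76 pc
Star B: M = m − 5 log₁₀ d + 5 = 15.69 − 5·1.8794 + 5 = 11.293
ΔM = M_A − M_B = 2.274 − (11.293) = -9.019; smaller M is more luminous → Star A.
L ratio = 10^(0.4 |ΔM|) = 10^3.608 = 4050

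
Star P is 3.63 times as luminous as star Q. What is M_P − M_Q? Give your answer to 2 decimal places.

M_P − M_Q ≈ -1.40

Pogson: ΔM = −2.5 log₁₀(ratio) = −2.5 log₁₀(3.63) = −2.5 × 0.5599 = -1.400
Star P is brighter, so it has the smaller magnitude: the difference is negative.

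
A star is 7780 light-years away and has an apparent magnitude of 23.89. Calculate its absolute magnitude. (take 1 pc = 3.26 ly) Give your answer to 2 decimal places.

M ≈ 12.00

d = 7780 ly / 3.26 = 2387 pc
5 log₁₀(d/10 pc) = 5 log₁₀(2387) − 5 = 11.889
M = m − 5 log₁₀(d/10) = 23.89 − 11.889 = 12.001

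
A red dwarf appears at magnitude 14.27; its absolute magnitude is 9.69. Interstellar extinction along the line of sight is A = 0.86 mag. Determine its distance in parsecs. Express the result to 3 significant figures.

d ≈ 55.5 pc

m − M = 5 log₁₀(d/10 pc) + A  ⇒  14.27 − (9.69) − 0.86 = 5 log₁₀(d/10)
3.720 = 5 log₁₀(d/10)
log₁₀ d = (m − M − A)/5 + 1 = 1.7440
d = 10^1.7440 = 55.46 pc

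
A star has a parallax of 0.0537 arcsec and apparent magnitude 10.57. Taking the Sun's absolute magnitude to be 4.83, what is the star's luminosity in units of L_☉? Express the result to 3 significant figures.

L/L_☉ ≈ 0.0175

d = 1/p = 1/0.0537″ = 18.62 pc
M = m − 5 log₁₀ d + 5 = 10.57 − 5·1.2700 + 5 = 9.220
M − M_☉ = 9.220 − 4.83 = 4.390
L/L_☉ = 10^(−0.4 × 4.390) = 0.01754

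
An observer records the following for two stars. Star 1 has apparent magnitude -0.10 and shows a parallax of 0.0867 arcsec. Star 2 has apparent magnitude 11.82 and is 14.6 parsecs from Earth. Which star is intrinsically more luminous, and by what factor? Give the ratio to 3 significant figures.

Star 1 is more luminous, by a factor of 36600.

Star 1: d = 1/p = 1/0.0867″ = 11.53 pc
Star 1: M = m − 5 log₁₀ d + 5 = -0.10 − 5·1.0620 + 5 = -0.410
Star 2: M = m − 5 log₁₀ d + 5 = 11.82 − 5·1.1644 + 5 = 10.998
ΔM = M_1 − M_2 = -0.410 − (10.998) = -11.408; smaller M is more luminous → Star 1.
L ratio = 10^(0.4 |ΔM|) = 10^4.563 = 36580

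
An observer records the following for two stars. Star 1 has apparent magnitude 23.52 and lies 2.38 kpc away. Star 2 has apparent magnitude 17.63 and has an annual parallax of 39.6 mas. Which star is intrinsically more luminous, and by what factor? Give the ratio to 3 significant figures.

Star 1 is more luminous, by a factor of 39.1.

Star 1: d = 2.38 kpc = 2380 pc
Star 1: M = m − 5 log₁₀ d + 5 = 23.52 − 5·3.3766 + 5 = 11.637
Star 2: p = 39.6 mas = 0.0396″ → d = 1/p = 25.25 pc
Star 2: M = m − 5 log₁₀ d + 5 = 17.63 − 5·1.4023 + 5 = 15.618
ΔM = M_1 − M_2 = 11.637 − (15.618) = -3.981; smaller M is more luminous → Star 1.
L ratio = 10^(0.4 |ΔM|) = 10^1.593 = 39.13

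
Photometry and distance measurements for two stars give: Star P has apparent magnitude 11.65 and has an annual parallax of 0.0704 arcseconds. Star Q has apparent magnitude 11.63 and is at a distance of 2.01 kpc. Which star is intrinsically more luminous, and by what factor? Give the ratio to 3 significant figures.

Star P: d = 1/p = 1/0.0704″ = 14.20 pc
Star P: M = m − 5 log₁₀ d + 5 = 11.65 − 5·1.1524 + 5 = 10.888
Star Q: d = 2.01 kpc = 2010 pc
Star Q: M = m − 5 log₁₀ d + 5 = 11.63 − 5·3.3032 + 5 = 0.114
ΔM = M_P − M_Q = 10.888 − (0.114) = 10.774; smaller M is more luminous → Star Q.
L ratio = 10^(0.4 |ΔM|) = 10^4.310 = 20400

Star Q is more luminous, by a factor of 20400.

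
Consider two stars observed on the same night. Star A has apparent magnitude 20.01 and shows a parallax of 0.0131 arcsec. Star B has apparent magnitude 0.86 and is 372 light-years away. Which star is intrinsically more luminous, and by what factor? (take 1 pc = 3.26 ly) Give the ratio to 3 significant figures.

Star B is more luminous, by a factor of 1.02×10^8.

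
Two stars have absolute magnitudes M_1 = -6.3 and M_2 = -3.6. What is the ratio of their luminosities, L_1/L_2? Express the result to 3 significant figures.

ΔM = M_1 − M_2 = -2.7
L_1/L_2 = 10^(−0.4 ΔM) = 10^1.080 = 12.02

L_1/L_2 ≈ 12.0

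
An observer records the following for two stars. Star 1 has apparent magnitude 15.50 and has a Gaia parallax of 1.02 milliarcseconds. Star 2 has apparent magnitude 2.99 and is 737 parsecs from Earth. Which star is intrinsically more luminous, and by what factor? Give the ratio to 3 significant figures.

Star 1: p = 1.02 mas = 1.02×10^-3″ → d = 1/p = 980.4 pc
Star 1: M = m − 5 log₁₀ d + 5 = 15.50 − 5·2.9914 + 5 = 5.543
Star 2: M = m − 5 log₁₀ d + 5 = 2.99 − 5·2.8675 + 5 = -6.347
ΔM = M_1 − M_2 = 5.543 − (-6.347) = 11.890; smaller M is more luminous → Star 2.
L ratio = 10^(0.4 |ΔM|) = 10^4.756 = 57030

Star 2 is more luminous, by a factor of 57000.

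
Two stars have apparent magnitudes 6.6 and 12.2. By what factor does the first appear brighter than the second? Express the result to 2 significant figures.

Magnitude difference = -5.6
Flux ratio = 10^(−0.4 Δm) = 10^(−0.4 × -5.6) = 10^2.240 = 173.8

170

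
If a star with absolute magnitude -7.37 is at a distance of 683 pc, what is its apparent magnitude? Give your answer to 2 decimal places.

m = M + 5 log₁₀ d − 5 = -7.37 + 5·2.8344 − 5 = 1.802

m ≈ 1.80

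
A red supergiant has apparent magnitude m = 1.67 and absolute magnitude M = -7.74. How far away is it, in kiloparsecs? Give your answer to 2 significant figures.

Distance modulus: m − M = 1.67 − (-7.74) = 9.410
m − M = 5 log₁₀ d − 5
log₁₀ d = (m − M)/5 + 1 = 2.8820
d = 10^2.8820 = 762.1 pc
= 0.7621 kpc

d ≈ 0.76 kpc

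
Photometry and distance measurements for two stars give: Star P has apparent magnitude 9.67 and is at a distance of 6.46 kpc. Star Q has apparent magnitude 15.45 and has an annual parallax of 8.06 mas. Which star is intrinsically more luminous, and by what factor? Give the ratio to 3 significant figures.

Star P is more luminous, by a factor of 556000.

Star P: d = 6.46 kpc = 6460 pc
Star P: M = m − 5 log₁₀ d + 5 = 9.67 − 5·3.8102 + 5 = -4.381
Star Q: p = 8.06 mas = 8.06×10^-3″ → d = 1/p = 124.1 pc
Star Q: M = m − 5 log₁₀ d + 5 = 15.45 − 5·2.0937 + 5 = 9.982
ΔM = M_P − M_Q = -4.381 − (9.982) = -14.363; smaller M is more luminous → Star P.
L ratio = 10^(0.4 |ΔM|) = 10^5.745 = 556100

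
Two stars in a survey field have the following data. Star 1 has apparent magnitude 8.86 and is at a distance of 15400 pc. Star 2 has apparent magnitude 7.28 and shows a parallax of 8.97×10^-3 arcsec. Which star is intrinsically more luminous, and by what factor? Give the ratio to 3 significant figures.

Star 1 is more luminous, by a factor of 4450.

Star 1: M = m − 5 log₁₀ d + 5 = 8.86 − 5·4.1875 + 5 = -7.078
Star 2: d = 1/p = 1/8.97×10^-3″ = 111.5 pc
Star 2: M = m − 5 log₁₀ d + 5 = 7.28 − 5·2.0472 + 5 = 2.044
ΔM = M_1 − M_2 = -7.078 − (2.044) = -9.122; smaller M is more luminous → Star 1.
L ratio = 10^(0.4 |ΔM|) = 10^3.649 = 4453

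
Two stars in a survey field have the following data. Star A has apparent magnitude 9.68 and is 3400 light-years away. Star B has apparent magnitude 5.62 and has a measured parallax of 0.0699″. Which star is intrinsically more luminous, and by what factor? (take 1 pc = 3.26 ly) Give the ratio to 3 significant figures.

Star A: d = 3400 ly / 3.26 = 1043 pc
Star A: M = m − 5 log₁₀ d + 5 = 9.68 − 5·3.0183 + 5 = -0.411
Star B: d = 1/p = 1/0.0699″ = 14.31 pc
Star B: M = m − 5 log₁₀ d + 5 = 5.62 − 5·1.1555 + 5 = 4.842
ΔM = M_A − M_B = -0.411 − (4.842) = -5.254; smaller M is more luminous → Star A.
L ratio = 10^(0.4 |ΔM|) = 10^2.101 = 126.3

Star A is more luminous, by a factor of 126.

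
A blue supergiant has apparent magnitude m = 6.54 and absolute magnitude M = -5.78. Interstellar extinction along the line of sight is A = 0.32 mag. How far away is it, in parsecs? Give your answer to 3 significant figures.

d ≈ 2510 pc

m − M = 5 log₁₀(d/10 pc) + A  ⇒  6.54 − (-5.78) − 0.32 = 5 log₁₀(d/10)
12.000 = 5 log₁₀(d/10)
log₁₀ d = (m − M − A)/5 + 1 = 3.4000
d = 10^3.4000 = 2512 pc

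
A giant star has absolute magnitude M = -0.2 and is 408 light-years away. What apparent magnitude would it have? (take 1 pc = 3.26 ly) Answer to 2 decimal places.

m ≈ 5.29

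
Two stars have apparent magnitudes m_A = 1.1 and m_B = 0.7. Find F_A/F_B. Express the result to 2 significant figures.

Δm = 1.1 − (0.7) = 0.4
Flux ratio = 10^(−0.4 Δm) = 10^(−0.4 × 0.4) = 10^-0.160 = 0.6918

F_A/F_B ≈ 0.69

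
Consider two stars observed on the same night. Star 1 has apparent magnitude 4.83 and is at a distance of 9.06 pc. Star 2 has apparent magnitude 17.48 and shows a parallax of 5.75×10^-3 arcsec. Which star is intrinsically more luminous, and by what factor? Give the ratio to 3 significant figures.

Star 1: M = m − 5 log₁₀ d + 5 = 4.83 − 5·0.9571 + 5 = 5.044
Star 2: d = 1/p = 1/5.75×10^-3″ = 173.9 pc
Star 2: M = m − 5 log₁₀ d + 5 = 17.48 − 5·2.2403 + 5 = 11.278
ΔM = M_1 − M_2 = 5.044 − (11.278) = -6.234; smaller M is more luminous → Star 1.
L ratio = 10^(0.4 |ΔM|) = 10^2.494 = 311.6

Star 1 is more luminous, by a factor of 312.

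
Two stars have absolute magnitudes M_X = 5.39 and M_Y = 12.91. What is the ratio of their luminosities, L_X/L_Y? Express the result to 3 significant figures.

ΔM = M_X − M_Y = -7.52
L_X/L_Y = 10^(−0.4 ΔM) = 10^3.008 = 1019

L_X/L_Y ≈ 1020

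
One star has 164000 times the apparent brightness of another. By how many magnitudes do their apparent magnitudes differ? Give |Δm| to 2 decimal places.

|Δm| ≈ 13.04

Pogson: Δm = −2.5 log₁₀(ratio) = −2.5 log₁₀(164000) = −2.5 × 5.2148 = -13.037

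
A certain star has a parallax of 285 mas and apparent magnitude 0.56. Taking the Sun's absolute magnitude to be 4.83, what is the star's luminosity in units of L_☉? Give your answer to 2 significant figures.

L/L_☉ ≈ 6.3

d = 1/p = 1000/285 mas = 3.509 pc
M = m − 5 log₁₀ d + 5 = 0.56 − 5·0.5452 + 5 = 2.834
M − M_☉ = 2.834 − 4.83 = -1.996
L/L_☉ = 10^(−0.4 × -1.996) = 6.285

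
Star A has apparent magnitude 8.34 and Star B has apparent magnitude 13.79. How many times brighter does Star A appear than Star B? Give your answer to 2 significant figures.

Δm = 8.34 − (13.79) = -5.45
Flux ratio = 10^(−0.4 Δm) = 10^(−0.4 × -5.45) = 10^2.180 = 151.4

150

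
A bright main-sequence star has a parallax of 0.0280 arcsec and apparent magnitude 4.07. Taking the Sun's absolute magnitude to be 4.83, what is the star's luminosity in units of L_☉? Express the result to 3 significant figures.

d = 1/p = 1/0.0280″ = 35.71 pc
M = m − 5 log₁₀ d + 5 = 4.07 − 5·1.5528 + 5 = 1.306
M − M_☉ = 1.306 − 4.83 = -3.524
L/L_☉ = 10^(−0.4 × -3.524) = 25.69

L/L_☉ ≈ 25.7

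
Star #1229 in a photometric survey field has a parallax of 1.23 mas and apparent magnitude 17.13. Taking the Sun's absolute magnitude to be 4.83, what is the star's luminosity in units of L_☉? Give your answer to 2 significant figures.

d = 1/p = 1000/1.23 mas = 813.0 pc
M = m − 5 log₁₀ d + 5 = 17.13 − 5·2.9101 + 5 = 7.580
M − M_☉ = 7.580 − 4.83 = 2.750
L/L_☉ = 10^(−0.4 × 2.750) = 0.07947

L/L_☉ ≈ 0.079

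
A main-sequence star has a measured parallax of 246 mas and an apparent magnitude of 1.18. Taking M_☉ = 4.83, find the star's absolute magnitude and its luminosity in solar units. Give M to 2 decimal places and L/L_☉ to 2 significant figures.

M ≈ 3.13; L/L_☉ ≈ 4.8

d = 1/p = 1000/246 mas = 4.065 pc
M = m − 5 log₁₀ d + 5 = 1.18 − 5·0.6091 + 5 = 3.135
M − M_☉ = 3.135 − 4.83 = -1.695
L/L_☉ = 10^(−0.4 × -1.695) = 4.766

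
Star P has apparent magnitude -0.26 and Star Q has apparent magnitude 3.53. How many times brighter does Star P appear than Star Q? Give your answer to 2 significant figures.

Δm = -0.26 − (3.53) = -3.79
Flux ratio = 10^(−0.4 Δm) = 10^(−0.4 × -3.79) = 10^1.516 = 32.81

33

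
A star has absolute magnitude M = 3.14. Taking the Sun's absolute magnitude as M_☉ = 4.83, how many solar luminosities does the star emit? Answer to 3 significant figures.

L/L_☉ ≈ 4.74

M − M_☉ = 3.14 − 4.83 = -1.690
L/L_☉ = 10^(−0.4 (M − M_☉)) = 10^0.676 = 4.742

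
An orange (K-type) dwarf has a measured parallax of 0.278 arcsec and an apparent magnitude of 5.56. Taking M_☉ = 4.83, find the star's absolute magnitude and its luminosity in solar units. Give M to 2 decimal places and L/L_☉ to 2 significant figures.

M ≈ 7.78; L/L_☉ ≈ 0.066

d = 1/p = 1/0.278″ = 3.597 pc
M = m − 5 log₁₀ d + 5 = 5.56 − 5·0.5560 + 5 = 7.780
M − M_☉ = 7.780 − 4.83 = 2.950
L/L_☉ = 10^(−0.4 × 2.950) = 0.06606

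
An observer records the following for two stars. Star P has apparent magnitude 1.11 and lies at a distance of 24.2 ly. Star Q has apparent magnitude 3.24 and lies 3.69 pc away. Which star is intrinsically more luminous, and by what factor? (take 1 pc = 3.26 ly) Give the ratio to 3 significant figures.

Star P is more luminous, by a factor of 28.8.

Star P: d = 24.2 ly / 3.26 = 7.423 pc
Star P: M = m − 5 log₁₀ d + 5 = 1.11 − 5·0.8706 + 5 = 1.757
Star Q: M = m − 5 log₁₀ d + 5 = 3.24 − 5·0.5670 + 5 = 5.405
ΔM = M_P − M_Q = 1.757 − (5.405) = -3.648; smaller M is more luminous → Star P.
L ratio = 10^(0.4 |ΔM|) = 10^1.459 = 28.78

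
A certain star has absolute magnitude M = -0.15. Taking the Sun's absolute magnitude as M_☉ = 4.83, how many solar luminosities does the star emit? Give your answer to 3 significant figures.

M − M_☉ = -0.15 − 4.83 = -4.980
L/L_☉ = 10^(−0.4 (M − M_☉)) = 10^1.992 = 98.17

L/L_☉ ≈ 98.2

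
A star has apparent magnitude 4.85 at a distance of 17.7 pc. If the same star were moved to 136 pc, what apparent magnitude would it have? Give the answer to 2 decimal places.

Flux ∝ 1/d², so Δm = 5 log₁₀(d₂/d₁) = 5 log₁₀(136/17.7) = 4.428
m₂ = m₁ + Δm = 4.85 + (4.428) = 9.278

m ≈ 9.28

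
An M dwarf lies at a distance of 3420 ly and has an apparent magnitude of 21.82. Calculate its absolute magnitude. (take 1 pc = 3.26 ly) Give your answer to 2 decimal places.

M ≈ 11.72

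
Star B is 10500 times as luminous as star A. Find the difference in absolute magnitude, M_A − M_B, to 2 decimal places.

M_A − M_B ≈ 10.05

Pogson: ΔM = −2.5 log₁₀(ratio) = −2.5 log₁₀(10500) = −2.5 × 4.0212 = -10.053
Star B is brighter so has the smaller magnitude: M_A − M_B is positive.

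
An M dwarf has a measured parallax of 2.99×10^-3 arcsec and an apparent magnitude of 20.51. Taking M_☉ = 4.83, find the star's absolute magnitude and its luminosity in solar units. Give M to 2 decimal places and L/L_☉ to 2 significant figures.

d = 1/p = 1/2.99×10^-3″ = 334.4 pc
M = m − 5 log₁₀ d + 5 = 20.51 − 5·2.5243 + 5 = 12.888
M − M_☉ = 12.888 − 4.83 = 8.058
L/L_☉ = 10^(−0.4 × 8.058) = 5.979×10^-4

M ≈ 12.89; L/L_☉ ≈ 6.0×10^-4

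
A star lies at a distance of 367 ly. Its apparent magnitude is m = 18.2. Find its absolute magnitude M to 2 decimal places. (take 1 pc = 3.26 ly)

d = 367 ly / 3.26 = 112.6 pc
5 log₁₀(d/10 pc) = 5 log₁₀(112.6) − 5 = 5.257
M = m − 5 log₁₀(d/10) = 18.2 − 5.257 = 12.943

M ≈ 12.94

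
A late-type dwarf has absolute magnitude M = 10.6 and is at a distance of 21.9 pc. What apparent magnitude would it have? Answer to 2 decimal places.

m = M + 5 log₁₀ d − 5 = 10.6 + 5·1.3404 − 5 = 12.302

m ≈ 12.30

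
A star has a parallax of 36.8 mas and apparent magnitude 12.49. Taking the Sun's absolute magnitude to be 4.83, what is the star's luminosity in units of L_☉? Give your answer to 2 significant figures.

L/L_☉ ≈ 6.4×10^-3

d = 1/p = 1000/36.8 mas = 27.17 pc
M = m − 5 log₁₀ d + 5 = 12.49 − 5·1.4342 + 5 = 10.319
M − M_☉ = 10.319 − 4.83 = 5.489
L/L_☉ = 10^(−0.4 × 5.489) = 6.372×10^-3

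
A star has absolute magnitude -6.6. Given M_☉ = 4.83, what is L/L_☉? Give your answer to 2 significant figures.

L/L_☉ ≈ 37000

M − M_☉ = -6.6 − 4.83 = -11.430
L/L_☉ = 10^(−0.4 (M − M_☉)) = 10^4.572 = 37330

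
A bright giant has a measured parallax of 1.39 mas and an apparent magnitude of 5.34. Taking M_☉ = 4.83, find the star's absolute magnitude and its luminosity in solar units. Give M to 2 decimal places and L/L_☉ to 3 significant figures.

M ≈ -3.94; L/L_☉ ≈ 3240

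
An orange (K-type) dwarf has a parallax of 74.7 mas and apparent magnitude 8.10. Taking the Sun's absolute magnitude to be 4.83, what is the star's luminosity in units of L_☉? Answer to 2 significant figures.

L/L_☉ ≈ 0.088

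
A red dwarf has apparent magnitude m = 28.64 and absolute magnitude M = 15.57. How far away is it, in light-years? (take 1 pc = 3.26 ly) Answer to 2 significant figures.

μ = m − M = 13.070
m − M = 5 log₁₀ d − 5
log₁₀ d = (m − M)/5 + 1 = 3.6140
d = 10^3.6140 = 4111 pc
= 13400 ly

d ≈ 13000 ly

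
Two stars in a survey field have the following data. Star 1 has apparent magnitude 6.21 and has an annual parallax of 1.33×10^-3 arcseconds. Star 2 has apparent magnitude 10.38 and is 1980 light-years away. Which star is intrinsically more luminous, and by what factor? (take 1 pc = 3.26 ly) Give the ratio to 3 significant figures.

Star 1 is more luminous, by a factor of 71.4.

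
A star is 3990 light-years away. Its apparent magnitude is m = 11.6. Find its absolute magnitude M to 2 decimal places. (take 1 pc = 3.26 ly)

d = 3990 ly / 3.26 = 1224 pc
5 log₁₀(d/10 pc) = 5 log₁₀(1224) − 5 = 10.439
M = m − 5 log₁₀(d/10) = 11.6 − 10.439 = 1.161

M ≈ 1.16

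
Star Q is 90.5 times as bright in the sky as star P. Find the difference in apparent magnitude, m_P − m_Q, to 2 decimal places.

Pogson: Δm = −2.5 log₁₀(ratio) = −2.5 log₁₀(90.5) = −2.5 × 1.9566 = -4.892
Star Q is brighter so has the smaller magnitude: m_P − m_Q is positive.

m_P − m_Q ≈ 4.89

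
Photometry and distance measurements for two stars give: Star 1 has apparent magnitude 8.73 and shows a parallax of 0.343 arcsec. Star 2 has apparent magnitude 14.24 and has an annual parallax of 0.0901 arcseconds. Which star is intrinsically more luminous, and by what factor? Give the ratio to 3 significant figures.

Star 1 is more luminous, by a factor of 11.0.

Star 1: d = 1/p = 1/0.343″ = 2.915 pc
Star 1: M = m − 5 log₁₀ d + 5 = 8.73 − 5·0.4647 + 5 = 11.406
Star 2: d = 1/p = 1/0.0901″ = 11.10 pc
Star 2: M = m − 5 log₁₀ d + 5 = 14.24 − 5·1.0453 + 5 = 14.014
ΔM = M_1 − M_2 = 11.406 − (14.014) = -2.607; smaller M is more luminous → Star 1.
L ratio = 10^(0.4 |ΔM|) = 10^1.043 = 11.04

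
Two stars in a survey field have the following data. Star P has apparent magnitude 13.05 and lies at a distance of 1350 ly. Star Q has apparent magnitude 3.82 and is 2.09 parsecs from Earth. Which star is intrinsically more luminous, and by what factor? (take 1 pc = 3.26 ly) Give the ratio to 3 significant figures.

Star P: d = 1350 ly / 3.26 = 414.1 pc
Star P: M = m − 5 log₁₀ d + 5 = 13.05 − 5·2.6171 + 5 = 4.964
Star Q: M = m − 5 log₁₀ d + 5 = 3.82 − 5·0.3201 + 5 = 7.219
ΔM = M_P − M_Q = 4.964 − (7.219) = -2.255; smaller M is more luminous → Star P.
L ratio = 10^(0.4 |ΔM|) = 10^0.902 = 7.979

Star P is more luminous, by a factor of 7.98.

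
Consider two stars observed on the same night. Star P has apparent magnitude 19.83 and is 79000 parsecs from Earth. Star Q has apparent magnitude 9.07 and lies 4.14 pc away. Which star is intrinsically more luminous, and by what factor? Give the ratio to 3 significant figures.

Star P: M = m − 5 log₁₀ d + 5 = 19.83 − 5·4.8976 + 5 = 0.342
Star Q: M = m − 5 log₁₀ d + 5 = 9.07 − 5·0.6170 + 5 = 10.985
ΔM = M_P − M_Q = 0.342 − (10.985) = -10.643; smaller M is more luminous → Star P.
L ratio = 10^(0.4 |ΔM|) = 10^4.257 = 18080

Star P is more luminous, by a factor of 18100.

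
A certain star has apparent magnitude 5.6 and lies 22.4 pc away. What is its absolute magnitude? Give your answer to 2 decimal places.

5 log₁₀(d/10 pc) = 5 log₁₀(22.40) − 5 = 1.751
M = m − 5 log₁₀(d/10) = 5.6 − 1.751 = 3.849

M ≈ 3.85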